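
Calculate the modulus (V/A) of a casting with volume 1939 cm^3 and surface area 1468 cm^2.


Formula: Casting Modulus M = V / A
M = 1939 cm^3 / 1468 cm^2 = 1.3208 cm

1.3208 cm


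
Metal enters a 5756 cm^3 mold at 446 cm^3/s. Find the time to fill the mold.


Formula: t_fill = V_mold / Q_flow
t = 5756 cm^3 / 446 cm^3/s = 12.9058 s

Final answer: 12.9058 s


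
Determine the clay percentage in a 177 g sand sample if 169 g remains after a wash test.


Formula: Clay% = (W_total - W_washed) / W_total * 100
Clay mass = 177 - 169 = 8 g
Clay% = 8 / 177 * 100 = 4.5198%

4.5198%


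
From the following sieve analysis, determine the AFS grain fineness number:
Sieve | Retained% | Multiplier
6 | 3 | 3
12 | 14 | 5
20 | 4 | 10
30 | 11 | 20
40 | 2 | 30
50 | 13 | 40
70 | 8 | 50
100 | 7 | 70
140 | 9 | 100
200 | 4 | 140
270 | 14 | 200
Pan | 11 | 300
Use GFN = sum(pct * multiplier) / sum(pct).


Formula: GFN = sum(pct * multiplier) / sum(pct)
sum(pct * multiplier) = 9369
sum(pct) = 100
GFN = 9369 / 100 = 93.69

93.69


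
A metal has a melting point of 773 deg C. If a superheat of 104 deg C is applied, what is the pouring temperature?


Formula: T_pour = T_melt + Superheat
T_pour = 773 + 104 = 877 deg C

877 deg C


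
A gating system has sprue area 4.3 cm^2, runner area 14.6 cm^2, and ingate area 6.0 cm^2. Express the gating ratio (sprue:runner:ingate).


Sprue:Runner:Ingate = 1 : 14.6/4.3 : 6.0/4.3 = 1:3.40:1.40

1:3.40:1.40


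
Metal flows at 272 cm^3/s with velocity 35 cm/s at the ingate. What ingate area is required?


Formula: A_ingate = Q / v  (continuity equation)
A = 272 cm^3/s / 35 cm/s = 7.7714 cm^2

Final answer: 7.7714 cm^2


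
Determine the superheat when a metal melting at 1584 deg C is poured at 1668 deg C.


Formula: Superheat = T_pour - T_melt
Superheat = 1668 - 1584 = 84 deg C

84 deg C


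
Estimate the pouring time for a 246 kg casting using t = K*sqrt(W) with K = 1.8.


Formula: t = K * sqrt(W)
sqrt(W) = sqrt(246) = 15.68439
t = 1.8 * 15.68439 = 28.2319 s


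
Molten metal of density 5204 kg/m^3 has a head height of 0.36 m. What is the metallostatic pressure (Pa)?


Formula: P = rho * g * h
rho * g = 5204 * 9.81 = 51051.24 N/m^3
P = 51051.24 * 0.36 = 18378.4464 Pa

Answer: 18378.4464 Pa


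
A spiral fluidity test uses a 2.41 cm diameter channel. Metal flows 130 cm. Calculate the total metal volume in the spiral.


Formula: V = pi * (d/2)^2 * L  (cylinder volume)
Radius = 2.41/2 = 1.205 cm
V = pi * 1.205^2 * 130 = 593.0172 cm^3


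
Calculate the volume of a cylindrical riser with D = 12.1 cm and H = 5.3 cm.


Formula: V = pi * (D/2)^2 * H  (cylinder volume)
Radius = D/2 = 12.1/2 = 6.05 cm
V = pi * 6.05^2 * 5.3 = 609.4478 cm^3

Answer: 609.4478 cm^3


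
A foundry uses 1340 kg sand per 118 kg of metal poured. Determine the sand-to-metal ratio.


Formula: Sand-to-Metal Ratio = W_sand / W_metal
Ratio = 1340 kg / 118 kg = 11.3559

Final answer: 11.3559


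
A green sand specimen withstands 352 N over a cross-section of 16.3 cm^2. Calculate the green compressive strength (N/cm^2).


Formula: Compressive Strength = Force / Area
Strength = 352 N / 16.3 cm^2 = 21.5951 N/cm^2

Answer: 21.5951 N/cm^2


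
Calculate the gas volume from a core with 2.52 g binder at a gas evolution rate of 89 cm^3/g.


Formula: V_gas = W_binder * gas_evolution_rate
V = 2.52 g * 89 cm^3/g = 224.2800 cm^3

Answer: 224.2800 cm^3


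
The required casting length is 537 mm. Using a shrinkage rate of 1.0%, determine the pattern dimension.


Formula: L_pattern = L_casting * (1 + shrinkage_rate/100)
Shrinkage factor = 1 + 1.0/100 = 1.01
L_pattern = 537 mm * 1.01 = 542.3700 mm

Final answer: 542.3700 mm


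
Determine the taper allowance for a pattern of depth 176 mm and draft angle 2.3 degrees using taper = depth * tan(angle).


Formula: taper = depth * tan(draft_angle)
tan(2.3 deg) = 0.0401641
taper = 176 mm * 0.0401641 = 7.0689 mm

7.0689 mm


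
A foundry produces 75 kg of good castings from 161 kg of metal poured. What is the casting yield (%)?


Formula: Casting Yield = (W_good / W_total) * 100
Yield = (75 kg / 161 kg) * 100 = 46.5839%

46.5839%


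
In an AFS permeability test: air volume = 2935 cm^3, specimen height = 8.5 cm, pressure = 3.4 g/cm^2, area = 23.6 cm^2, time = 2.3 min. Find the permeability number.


Formula: Permeability Number P = (V * H) / (p * A * t)
Numerator: V * H = 2935 * 8.5 = 24947.5
Denominator: p * A * t = 3.4 * 23.6 * 2.3 = 184.552
P = 24947.5 / 184.552 = 135.1787


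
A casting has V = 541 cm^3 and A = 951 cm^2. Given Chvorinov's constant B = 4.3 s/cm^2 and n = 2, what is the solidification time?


Formula: t_s = B * (V/A)^n  (Chvorinov's rule, n=2)
Modulus M = V/A = 541/951 = 0.568875 cm
M^2 = 0.568875^2 = 0.323619 cm^2
t_s = 4.3 * 0.323619 = 1.3916 s


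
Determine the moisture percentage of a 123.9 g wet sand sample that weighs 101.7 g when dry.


Formula: MC = (W_wet - W_dry) / W_wet * 100
Water mass = 123.9 - 101.7 = 22.2 g
MC = 22.2 / 123.9 * 100 = 17.9177%

Final answer: 17.9177%


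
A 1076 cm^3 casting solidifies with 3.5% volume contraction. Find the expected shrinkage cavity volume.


Formula: V_shrink = V_casting * shrinkage_pct / 100
V_shrink = 1076 cm^3 * 3.5 / 100 = 37.6600 cm^3

37.6600 cm^3


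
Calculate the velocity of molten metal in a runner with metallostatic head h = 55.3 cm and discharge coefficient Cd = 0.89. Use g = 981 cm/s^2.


Formula: v = Cd * sqrt(2 * g * h)  (Torricelli with discharge coefficient)
2*g*h = 2 * 981 * 55.3 = 108498.6 cm^2/s^2
sqrt(108498.6) = 329.39126 cm/s
v = 0.89 * 329.39126 = 293.1582 cm/s


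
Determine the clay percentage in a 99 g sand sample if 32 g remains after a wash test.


Formula: Clay% = (W_total - W_washed) / W_total * 100
Clay mass = 99 - 32 = 67 g
Clay% = 67 / 99 * 100 = 67.6768%


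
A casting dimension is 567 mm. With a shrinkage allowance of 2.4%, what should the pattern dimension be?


Formula: L_pattern = L_casting * (1 + shrinkage_rate/100)
Shrinkage factor = 1 + 2.4/100 = 1.024
L_pattern = 567 mm * 1.024 = 580.6080 mm

Final answer: 580.6080 mm


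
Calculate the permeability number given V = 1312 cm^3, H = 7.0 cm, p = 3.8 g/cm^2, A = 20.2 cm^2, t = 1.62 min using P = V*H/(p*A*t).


Formula: Permeability Number P = (V * H) / (p * A * t)
Numerator: V * H = 1312 * 7.0 = 9184.0
Denominator: p * A * t = 3.8 * 20.2 * 1.62 = 124.3512
P = 9184.0 / 124.3512 = 73.8553

73.8553


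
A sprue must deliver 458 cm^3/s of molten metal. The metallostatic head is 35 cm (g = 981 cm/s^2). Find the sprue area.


Formula: v = sqrt(2*g*h), A = Q/v
Velocity: v = sqrt(2 * 981 * 35) = sqrt(68670) = 262.0496 cm/s
Sprue area: A = Q / v = 458 / 262.0496 = 1.7478 cm^2

1.7478 cm^2


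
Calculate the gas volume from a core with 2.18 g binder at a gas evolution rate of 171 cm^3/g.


Formula: V_gas = W_binder * gas_evolution_rate
V = 2.18 g * 171 cm^3/g = 372.7800 cm^3

Answer: 372.7800 cm^3


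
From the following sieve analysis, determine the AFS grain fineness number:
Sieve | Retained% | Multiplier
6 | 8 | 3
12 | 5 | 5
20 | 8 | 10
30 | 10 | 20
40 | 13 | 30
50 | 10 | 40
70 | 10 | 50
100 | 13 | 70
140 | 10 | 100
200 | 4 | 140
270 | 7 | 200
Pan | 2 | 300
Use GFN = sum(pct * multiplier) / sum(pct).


Formula: GFN = sum(pct * multiplier) / sum(pct)
sum(pct * multiplier) = 6089
sum(pct) = 100
GFN = 6089 / 100 = 60.89

60.89


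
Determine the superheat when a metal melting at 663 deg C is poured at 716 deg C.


Formula: Superheat = T_pour - T_melt
Superheat = 716 - 663 = 53 deg C

53 deg C


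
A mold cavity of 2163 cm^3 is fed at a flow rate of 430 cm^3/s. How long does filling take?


Formula: t_fill = V_mold / Q_flow
t = 2163 cm^3 / 430 cm^3/s = 5.0302 s


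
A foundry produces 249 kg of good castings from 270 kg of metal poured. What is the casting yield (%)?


Formula: Casting Yield = (W_good / W_total) * 100
Yield = (249 kg / 270 kg) * 100 = 92.2222%

Final answer: 92.2222%


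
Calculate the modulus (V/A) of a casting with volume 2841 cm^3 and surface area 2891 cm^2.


Formula: Casting Modulus M = V / A
M = 2841 cm^3 / 2891 cm^2 = 0.9827 cm

0.9827 cm


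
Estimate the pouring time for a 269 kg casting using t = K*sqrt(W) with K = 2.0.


Formula: t = K * sqrt(W)
sqrt(W) = sqrt(269) = 16.40122
t = 2.0 * 16.40122 = 32.8024 s

Final answer: 32.8024 s


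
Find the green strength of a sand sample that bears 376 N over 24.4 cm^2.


Formula: Compressive Strength = Force / Area
Strength = 376 N / 24.4 cm^2 = 15.4098 N/cm^2

Answer: 15.4098 N/cm^2


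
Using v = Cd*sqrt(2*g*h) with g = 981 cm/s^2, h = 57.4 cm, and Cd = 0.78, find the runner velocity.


Formula: v = Cd * sqrt(2 * g * h)  (Torricelli with discharge coefficient)
2*g*h = 2 * 981 * 57.4 = 112618.8 cm^2/s^2
sqrt(112618.8) = 335.58725 cm/s
v = 0.78 * 335.58725 = 261.7581 cm/s

Answer: 261.7581 cm/s


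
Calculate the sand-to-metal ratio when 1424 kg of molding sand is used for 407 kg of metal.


Formula: Sand-to-Metal Ratio = W_sand / W_metal
Ratio = 1424 kg / 407 kg = 3.4988

Final answer: 3.4988


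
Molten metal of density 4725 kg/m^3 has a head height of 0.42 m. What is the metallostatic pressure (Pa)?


Formula: P = rho * g * h
rho * g = 4725 * 9.81 = 46352.25 N/m^3
P = 46352.25 * 0.42 = 19467.9450 Pa


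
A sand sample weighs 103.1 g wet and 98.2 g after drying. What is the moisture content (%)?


Formula: MC = (W_wet - W_dry) / W_wet * 100
Water mass = 103.1 - 98.2 = 4.9 g
MC = 4.9 / 103.1 * 100 = 4.7527%


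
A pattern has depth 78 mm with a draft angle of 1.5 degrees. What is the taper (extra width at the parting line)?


Formula: taper = depth * tan(draft_angle)
tan(1.5 deg) = 0.0261859
taper = 78 mm * 0.0261859 = 2.0425 mm


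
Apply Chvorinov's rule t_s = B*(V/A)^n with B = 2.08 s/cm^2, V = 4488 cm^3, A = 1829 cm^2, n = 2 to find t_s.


Formula: t_s = B * (V/A)^n  (Chvorinov's rule, n=2)
Modulus M = V/A = 4488/1829 = 2.453800 cm
M^2 = 2.453800^2 = 6.021134 cm^2
t_s = 2.08 * 6.021134 = 12.5240 s

Final answer: 12.5240 s


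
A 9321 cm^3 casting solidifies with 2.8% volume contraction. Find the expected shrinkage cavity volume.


Formula: V_shrink = V_casting * shrinkage_pct / 100
V_shrink = 9321 cm^3 * 2.8 / 100 = 260.9880 cm^3


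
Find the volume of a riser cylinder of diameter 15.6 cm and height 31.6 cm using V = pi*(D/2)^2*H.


Formula: V = pi * (D/2)^2 * H  (cylinder volume)
Radius = D/2 = 15.6/2 = 7.8 cm
V = pi * 7.8^2 * 31.6 = 6039.8501 cm^3


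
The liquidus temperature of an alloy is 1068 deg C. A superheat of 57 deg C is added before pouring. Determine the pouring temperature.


Formula: T_pour = T_melt + Superheat
T_pour = 1068 + 57 = 1125 deg C

Answer: 1125 deg C


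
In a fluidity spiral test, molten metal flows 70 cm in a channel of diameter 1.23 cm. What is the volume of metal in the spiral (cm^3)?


Formula: V = pi * (d/2)^2 * L  (cylinder volume)
Radius = 1.23/2 = 0.615 cm
V = pi * 0.615^2 * 70 = 83.1760 cm^3

Answer: 83.1760 cm^3


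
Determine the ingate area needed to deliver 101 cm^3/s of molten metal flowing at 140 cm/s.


Formula: A_ingate = Q / v  (continuity equation)
A = 101 cm^3/s / 140 cm/s = 0.7214 cm^2

0.7214 cm^2


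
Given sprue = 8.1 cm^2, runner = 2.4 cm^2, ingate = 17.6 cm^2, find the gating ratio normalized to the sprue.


Sprue:Runner:Ingate = 1 : 2.4/8.1 : 17.6/8.1 = 1:0.30:2.17

Answer: 1:0.30:2.17


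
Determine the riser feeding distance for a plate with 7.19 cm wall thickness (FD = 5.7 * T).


Formula: FD = 5.7 * T  (riser feeding-distance rule)
FD = 5.7 * 7.19 cm = 40.9830 cm

Final answer: 40.9830 cm


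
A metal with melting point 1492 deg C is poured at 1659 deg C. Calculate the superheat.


Formula: Superheat = T_pour - T_melt
Superheat = 1659 - 1492 = 167 deg C


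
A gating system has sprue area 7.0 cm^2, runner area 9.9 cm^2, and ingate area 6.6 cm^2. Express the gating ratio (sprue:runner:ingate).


Sprue:Runner:Ingate = 1 : 9.9/7.0 : 6.6/7.0 = 1:1.41:0.94

Final answer: 1:1.41:0.94


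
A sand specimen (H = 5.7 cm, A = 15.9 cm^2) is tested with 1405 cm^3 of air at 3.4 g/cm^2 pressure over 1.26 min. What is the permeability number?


Formula: Permeability Number P = (V * H) / (p * A * t)
Numerator: V * H = 1405 * 5.7 = 8008.5
Denominator: p * A * t = 3.4 * 15.9 * 1.26 = 68.1156
P = 8008.5 / 68.1156 = 117.5722

117.5722


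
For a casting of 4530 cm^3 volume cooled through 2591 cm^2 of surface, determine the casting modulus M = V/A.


Formula: Casting Modulus M = V / A
M = 4530 cm^3 / 2591 cm^2 = 1.7484 cm


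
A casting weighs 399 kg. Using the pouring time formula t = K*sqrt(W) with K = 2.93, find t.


Formula: t = K * sqrt(W)
sqrt(W) = sqrt(399) = 19.97498
t = 2.93 * 19.97498 = 58.5267 s

58.5267 s


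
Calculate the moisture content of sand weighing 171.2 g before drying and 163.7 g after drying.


Formula: MC = (W_wet - W_dry) / W_wet * 100
Water mass = 171.2 - 163.7 = 7.5 g
MC = 7.5 / 171.2 * 100 = 4.3808%

4.3808%


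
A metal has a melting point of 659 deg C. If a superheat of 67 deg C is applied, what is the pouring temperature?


Formula: T_pour = T_melt + Superheat
T_pour = 659 + 67 = 726 deg C

Answer: 726 deg C


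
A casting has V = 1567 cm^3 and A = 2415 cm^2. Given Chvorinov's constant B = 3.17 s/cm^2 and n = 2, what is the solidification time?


Formula: t_s = B * (V/A)^n  (Chvorinov's rule, n=2)
Modulus M = V/A = 1567/2415 = 0.648861 cm
M^2 = 0.648861^2 = 0.421021 cm^2
t_s = 3.17 * 0.421021 = 1.3346 s

1.3346 s


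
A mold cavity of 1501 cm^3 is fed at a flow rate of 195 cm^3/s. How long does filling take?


Formula: t_fill = V_mold / Q_flow
t = 1501 cm^3 / 195 cm^3/s = 7.6974 s

Final answer: 7.6974 s


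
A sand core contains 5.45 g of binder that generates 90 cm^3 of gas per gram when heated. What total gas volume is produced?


Formula: V_gas = W_binder * gas_evolution_rate
V = 5.45 g * 90 cm^3/g = 490.5000 cm^3

Final answer: 490.5000 cm^3


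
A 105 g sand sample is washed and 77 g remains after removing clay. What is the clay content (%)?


Formula: Clay% = (W_total - W_washed) / W_total * 100
Clay mass = 105 - 77 = 28 g
Clay% = 28 / 105 * 100 = 26.6667%

Answer: 26.6667%


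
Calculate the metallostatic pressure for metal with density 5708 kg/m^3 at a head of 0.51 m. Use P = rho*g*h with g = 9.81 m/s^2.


Formula: P = rho * g * h
rho * g = 5708 * 9.81 = 55995.48 N/m^3
P = 55995.48 * 0.51 = 28557.6948 Pa


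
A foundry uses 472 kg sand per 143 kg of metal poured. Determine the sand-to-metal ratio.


Formula: Sand-to-Metal Ratio = W_sand / W_metal
Ratio = 472 kg / 143 kg = 3.3007

Answer: 3.3007


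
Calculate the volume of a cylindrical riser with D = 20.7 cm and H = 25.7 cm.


Formula: V = pi * (D/2)^2 * H  (cylinder volume)
Radius = D/2 = 20.7/2 = 10.35 cm
V = pi * 10.35^2 * 25.7 = 8648.9562 cm^3

8648.9562 cm^3


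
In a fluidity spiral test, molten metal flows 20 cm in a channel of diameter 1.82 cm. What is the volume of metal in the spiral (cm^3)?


Formula: V = pi * (d/2)^2 * L  (cylinder volume)
Radius = 1.82/2 = 0.91 cm
V = pi * 0.91^2 * 20 = 52.0311 cm^3

Answer: 52.0311 cm^3


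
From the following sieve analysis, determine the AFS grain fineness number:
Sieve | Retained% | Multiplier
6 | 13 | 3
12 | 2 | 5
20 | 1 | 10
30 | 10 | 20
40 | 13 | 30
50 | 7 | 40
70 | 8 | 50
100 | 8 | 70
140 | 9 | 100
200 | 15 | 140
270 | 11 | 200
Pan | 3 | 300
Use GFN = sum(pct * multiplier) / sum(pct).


Formula: GFN = sum(pct * multiplier) / sum(pct)
sum(pct * multiplier) = 7989
sum(pct) = 100
GFN = 7989 / 100 = 79.89

Final answer: 79.89


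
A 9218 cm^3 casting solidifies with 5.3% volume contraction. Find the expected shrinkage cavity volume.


Formula: V_shrink = V_casting * shrinkage_pct / 100
V_shrink = 9218 cm^3 * 5.3 / 100 = 488.5540 cm^3


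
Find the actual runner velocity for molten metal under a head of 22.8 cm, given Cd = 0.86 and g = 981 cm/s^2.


Formula: v = Cd * sqrt(2 * g * h)  (Torricelli with discharge coefficient)
2*g*h = 2 * 981 * 22.8 = 44733.6 cm^2/s^2
sqrt(44733.6) = 211.50319 cm/s
v = 0.86 * 211.50319 = 181.8927 cm/s

Answer: 181.8927 cm/s


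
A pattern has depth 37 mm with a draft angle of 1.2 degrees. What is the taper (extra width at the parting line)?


Formula: taper = depth * tan(draft_angle)
tan(1.2 deg) = 0.0209470
taper = 37 mm * 0.0209470 = 0.7750 mm

Final answer: 0.7750 mm


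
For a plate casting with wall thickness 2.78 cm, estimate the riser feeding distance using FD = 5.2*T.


Formula: FD = 5.2 * T  (riser feeding-distance rule)
FD = 5.2 * 2.78 cm = 14.4560 cm

14.4560 cm


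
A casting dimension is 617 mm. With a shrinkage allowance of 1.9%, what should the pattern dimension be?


Formula: L_pattern = L_casting * (1 + shrinkage_rate/100)
Shrinkage factor = 1 + 1.9/100 = 1.019
L_pattern = 617 mm * 1.019 = 628.7230 mm

Final answer: 628.7230 mm


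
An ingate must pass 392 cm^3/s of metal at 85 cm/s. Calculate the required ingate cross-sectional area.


Formula: A_ingate = Q / v  (continuity equation)
A = 392 cm^3/s / 85 cm/s = 4.6118 cm^2

Final answer: 4.6118 cm^2


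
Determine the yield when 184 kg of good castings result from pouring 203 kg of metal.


Formula: Casting Yield = (W_good / W_total) * 100
Yield = (184 kg / 203 kg) * 100 = 90.6404%


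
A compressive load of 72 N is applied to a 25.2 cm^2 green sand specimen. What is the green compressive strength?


Formula: Compressive Strength = Force / Area
Strength = 72 N / 25.2 cm^2 = 2.8571 N/cm^2


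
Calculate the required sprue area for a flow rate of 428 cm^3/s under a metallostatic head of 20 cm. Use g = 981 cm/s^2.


Formula: v = sqrt(2*g*h), A = Q/v
Velocity: v = sqrt(2 * 981 * 20) = sqrt(39240) = 198.0909 cm/s
Sprue area: A = Q / v = 428 / 198.0909 = 2.1606 cm^2

Final answer: 2.1606 cm^2


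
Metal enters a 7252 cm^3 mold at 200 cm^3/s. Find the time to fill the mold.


Formula: t_fill = V_mold / Q_flow
t = 7252 cm^3 / 200 cm^3/s = 36.2600 s

Answer: 36.2600 s


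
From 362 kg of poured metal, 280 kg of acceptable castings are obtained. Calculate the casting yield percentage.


Formula: Casting Yield = (W_good / W_total) * 100
Yield = (280 kg / 362 kg) * 100 = 77.3481%

77.3481%


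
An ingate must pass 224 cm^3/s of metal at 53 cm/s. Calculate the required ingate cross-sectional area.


Formula: A_ingate = Q / v  (continuity equation)
A = 224 cm^3/s / 53 cm/s = 4.2264 cm^2

Answer: 4.2264 cm^2


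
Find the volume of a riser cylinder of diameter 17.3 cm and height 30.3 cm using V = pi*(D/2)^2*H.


Formula: V = pi * (D/2)^2 * H  (cylinder volume)
Radius = D/2 = 17.3/2 = 8.65 cm
V = pi * 8.65^2 * 30.3 = 7122.3730 cm^3

Answer: 7122.3730 cm^3


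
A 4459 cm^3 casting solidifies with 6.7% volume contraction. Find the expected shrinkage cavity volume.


Formula: V_shrink = V_casting * shrinkage_pct / 100
V_shrink = 4459 cm^3 * 6.7 / 100 = 298.7530 cm^3

298.7530 cm^3


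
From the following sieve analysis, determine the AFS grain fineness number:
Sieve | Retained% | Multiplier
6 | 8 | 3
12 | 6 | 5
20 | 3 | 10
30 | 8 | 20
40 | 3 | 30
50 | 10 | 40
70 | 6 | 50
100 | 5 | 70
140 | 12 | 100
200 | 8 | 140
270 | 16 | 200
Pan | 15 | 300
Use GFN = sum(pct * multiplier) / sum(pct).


Formula: GFN = sum(pct * multiplier) / sum(pct)
sum(pct * multiplier) = 11404
sum(pct) = 100
GFN = 11404 / 100 = 114.04

Answer: 114.04


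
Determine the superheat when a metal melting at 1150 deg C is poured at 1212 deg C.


Formula: Superheat = T_pour - T_melt
Superheat = 1212 - 1150 = 62 deg C

62 deg C


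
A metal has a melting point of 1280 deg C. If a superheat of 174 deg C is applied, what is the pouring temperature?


Formula: T_pour = T_melt + Superheat
T_pour = 1280 + 174 = 1454 deg C


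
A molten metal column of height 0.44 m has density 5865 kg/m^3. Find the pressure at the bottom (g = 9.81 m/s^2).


Formula: P = rho * g * h
rho * g = 5865 * 9.81 = 57535.65 N/m^3
P = 57535.65 * 0.44 = 25315.6860 Pa

Answer: 25315.6860 Pa


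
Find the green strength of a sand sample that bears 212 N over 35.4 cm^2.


Formula: Compressive Strength = Force / Area
Strength = 212 N / 35.4 cm^2 = 5.9887 N/cm^2


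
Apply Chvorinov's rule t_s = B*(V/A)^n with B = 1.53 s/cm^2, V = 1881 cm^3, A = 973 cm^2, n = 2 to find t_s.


Formula: t_s = B * (V/A)^n  (Chvorinov's rule, n=2)
Modulus M = V/A = 1881/973 = 1.933196 cm
M^2 = 1.933196^2 = 3.737247 cm^2
t_s = 1.53 * 3.737247 = 5.7180 s

5.7180 s


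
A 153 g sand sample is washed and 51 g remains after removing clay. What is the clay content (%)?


Formula: Clay% = (W_total - W_washed) / W_total * 100
Clay mass = 153 - 51 = 102 g
Clay% = 102 / 153 * 100 = 66.6667%

Answer: 66.6667%


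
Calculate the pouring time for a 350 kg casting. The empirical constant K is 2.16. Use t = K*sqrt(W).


Formula: t = K * sqrt(W)
sqrt(W) = sqrt(350) = 18.70829
t = 2.16 * 18.70829 = 40.4099 s

Answer: 40.4099 s


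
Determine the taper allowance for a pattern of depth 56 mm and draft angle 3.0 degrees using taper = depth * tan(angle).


Formula: taper = depth * tan(draft_angle)
tan(3.0 deg) = 0.0524078
taper = 56 mm * 0.0524078 = 2.9348 mm


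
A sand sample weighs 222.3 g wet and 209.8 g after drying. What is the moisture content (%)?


Formula: MC = (W_wet - W_dry) / W_wet * 100
Water mass = 222.3 - 209.8 = 12.5 g
MC = 12.5 / 222.3 * 100 = 5.6230%

5.6230%


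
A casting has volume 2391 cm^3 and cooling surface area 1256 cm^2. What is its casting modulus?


Formula: Casting Modulus M = V / A
M = 2391 cm^3 / 1256 cm^2 = 1.9037 cm

1.9037 cm


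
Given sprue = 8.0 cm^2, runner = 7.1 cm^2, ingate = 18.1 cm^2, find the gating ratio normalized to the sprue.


Sprue:Runner:Ingate = 1 : 7.1/8.0 : 18.1/8.0 = 1:0.89:2.26

Answer: 1:0.89:2.26


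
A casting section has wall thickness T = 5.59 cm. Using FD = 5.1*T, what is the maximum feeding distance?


Formula: FD = 5.1 * T  (riser feeding-distance rule)
FD = 5.1 * 5.59 cm = 28.5090 cm

28.5090 cm


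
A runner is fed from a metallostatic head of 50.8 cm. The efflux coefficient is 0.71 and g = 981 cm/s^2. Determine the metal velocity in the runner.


Formula: v = Cd * sqrt(2 * g * h)  (Torricelli with discharge coefficient)
2*g*h = 2 * 981 * 50.8 = 99669.6 cm^2/s^2
sqrt(99669.6) = 315.70493 cm/s
v = 0.71 * 315.70493 = 224.1505 cm/s

Answer: 224.1505 cm/s


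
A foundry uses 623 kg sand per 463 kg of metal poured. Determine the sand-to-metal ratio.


Formula: Sand-to-Metal Ratio = W_sand / W_metal
Ratio = 623 kg / 463 kg = 1.3456

Answer: 1.3456


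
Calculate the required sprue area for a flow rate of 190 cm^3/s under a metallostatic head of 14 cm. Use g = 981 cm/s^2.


Formula: v = sqrt(2*g*h), A = Q/v
Velocity: v = sqrt(2 * 981 * 14) = sqrt(27468) = 165.7347 cm/s
Sprue area: A = Q / v = 190 / 165.7347 = 1.1464 cm^2


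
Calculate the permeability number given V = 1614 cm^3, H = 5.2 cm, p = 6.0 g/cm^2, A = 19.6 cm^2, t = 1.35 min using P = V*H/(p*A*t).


Formula: Permeability Number P = (V * H) / (p * A * t)
Numerator: V * H = 1614 * 5.2 = 8392.8
Denominator: p * A * t = 6.0 * 19.6 * 1.35 = 158.76
P = 8392.8 / 158.76 = 52.8647


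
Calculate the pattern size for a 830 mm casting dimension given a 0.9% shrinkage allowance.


Formula: L_pattern = L_casting * (1 + shrinkage_rate/100)
Shrinkage factor = 1 + 0.9/100 = 1.009
L_pattern = 830 mm * 1.009 = 837.4700 mm


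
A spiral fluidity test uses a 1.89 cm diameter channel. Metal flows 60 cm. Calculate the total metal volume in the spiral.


Formula: V = pi * (d/2)^2 * L  (cylinder volume)
Radius = 1.89/2 = 0.945 cm
V = pi * 0.945^2 * 60 = 168.3312 cm^3


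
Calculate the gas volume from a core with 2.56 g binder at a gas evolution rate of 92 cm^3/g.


Formula: V_gas = W_binder * gas_evolution_rate
V = 2.56 g * 92 cm^3/g = 235.5200 cm^3

Final answer: 235.5200 cm^3


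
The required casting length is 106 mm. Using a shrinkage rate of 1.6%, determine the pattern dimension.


Formula: L_pattern = L_casting * (1 + shrinkage_rate/100)
Shrinkage factor = 1 + 1.6/100 = 1.016
L_pattern = 106 mm * 1.016 = 107.6960 mm


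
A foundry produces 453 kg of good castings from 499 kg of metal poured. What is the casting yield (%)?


Formula: Casting Yield = (W_good / W_total) * 100
Yield = (453 kg / 499 kg) * 100 = 90.7816%

Final answer: 90.7816%


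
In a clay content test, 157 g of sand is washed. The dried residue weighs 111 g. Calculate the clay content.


Formula: Clay% = (W_total - W_washed) / W_total * 100
Clay mass = 157 - 111 = 46 g
Clay% = 46 / 157 * 100 = 29.2994%

Answer: 29.2994%


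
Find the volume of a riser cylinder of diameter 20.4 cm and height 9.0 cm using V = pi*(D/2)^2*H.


Formula: V = pi * (D/2)^2 * H  (cylinder volume)
Radius = D/2 = 20.4/2 = 10.2 cm
V = pi * 10.2^2 * 9.0 = 2941.6617 cm^3


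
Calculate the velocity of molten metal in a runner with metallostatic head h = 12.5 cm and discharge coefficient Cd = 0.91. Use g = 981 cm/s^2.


Formula: v = Cd * sqrt(2 * g * h)  (Torricelli with discharge coefficient)
2*g*h = 2 * 981 * 12.5 = 24525.0 cm^2/s^2
sqrt(24525.0) = 156.60460 cm/s
v = 0.91 * 156.60460 = 142.5102 cm/s


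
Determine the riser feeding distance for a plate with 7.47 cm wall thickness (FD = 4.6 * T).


Formula: FD = 4.6 * T  (riser feeding-distance rule)
FD = 4.6 * 7.47 cm = 34.3620 cm


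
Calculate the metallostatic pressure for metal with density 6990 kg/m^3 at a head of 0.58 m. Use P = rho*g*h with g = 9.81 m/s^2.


Formula: P = rho * g * h
rho * g = 6990 * 9.81 = 68571.9 N/m^3
P = 68571.9 * 0.58 = 39771.7020 Pa

Answer: 39771.7020 Pa


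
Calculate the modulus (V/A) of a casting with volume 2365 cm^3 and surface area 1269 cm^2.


Formula: Casting Modulus M = V / A
M = 2365 cm^3 / 1269 cm^2 = 1.8637 cm


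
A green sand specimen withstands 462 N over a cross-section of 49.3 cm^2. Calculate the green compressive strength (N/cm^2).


Formula: Compressive Strength = Force / Area
Strength = 462 N / 49.3 cm^2 = 9.3712 N/cm^2


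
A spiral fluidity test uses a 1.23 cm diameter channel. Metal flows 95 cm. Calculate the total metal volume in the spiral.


Formula: V = pi * (d/2)^2 * L  (cylinder volume)
Radius = 1.23/2 = 0.615 cm
V = pi * 0.615^2 * 95 = 112.8817 cm^3


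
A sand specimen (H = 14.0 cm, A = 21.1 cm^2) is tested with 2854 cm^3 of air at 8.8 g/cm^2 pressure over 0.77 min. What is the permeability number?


Formula: Permeability Number P = (V * H) / (p * A * t)
Numerator: V * H = 2854 * 14.0 = 39956.0
Denominator: p * A * t = 8.8 * 21.1 * 0.77 = 142.9736
P = 39956.0 / 142.9736 = 279.4642

Answer: 279.4642


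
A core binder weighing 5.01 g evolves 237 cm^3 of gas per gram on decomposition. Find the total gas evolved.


Formula: V_gas = W_binder * gas_evolution_rate
V = 5.01 g * 237 cm^3/g = 1187.3700 cm^3

1187.3700 cm^3


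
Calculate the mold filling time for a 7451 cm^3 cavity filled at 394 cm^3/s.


Formula: t_fill = V_mold / Q_flow
t = 7451 cm^3 / 394 cm^3/s = 18.9112 s

Answer: 18.9112 s


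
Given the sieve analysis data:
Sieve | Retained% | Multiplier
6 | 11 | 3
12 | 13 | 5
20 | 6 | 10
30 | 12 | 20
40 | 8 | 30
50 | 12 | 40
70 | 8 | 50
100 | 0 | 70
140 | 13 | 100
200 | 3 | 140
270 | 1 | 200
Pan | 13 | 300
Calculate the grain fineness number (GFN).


Formula: GFN = sum(pct * multiplier) / sum(pct)
sum(pct * multiplier) = 7338
sum(pct) = 100
GFN = 7338 / 100 = 73.38

Answer: 73.38


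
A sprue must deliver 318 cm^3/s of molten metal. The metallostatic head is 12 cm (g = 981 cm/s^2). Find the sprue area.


Formula: v = sqrt(2*g*h), A = Q/v
Velocity: v = sqrt(2 * 981 * 12) = sqrt(23544) = 153.4405 cm/s
Sprue area: A = Q / v = 318 / 153.4405 = 2.0725 cm^2

Final answer: 2.0725 cm^2


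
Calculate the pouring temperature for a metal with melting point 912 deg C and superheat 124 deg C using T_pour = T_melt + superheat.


Formula: T_pour = T_melt + Superheat
T_pour = 912 + 124 = 1036 deg C

1036 deg C


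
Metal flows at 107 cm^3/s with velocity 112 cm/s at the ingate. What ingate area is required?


Formula: A_ingate = Q / v  (continuity equation)
A = 107 cm^3/s / 112 cm/s = 0.9554 cm^2

0.9554 cm^2


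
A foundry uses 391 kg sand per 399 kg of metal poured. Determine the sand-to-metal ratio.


Formula: Sand-to-Metal Ratio = W_sand / W_metal
Ratio = 391 kg / 399 kg = 0.9799

Answer: 0.9799


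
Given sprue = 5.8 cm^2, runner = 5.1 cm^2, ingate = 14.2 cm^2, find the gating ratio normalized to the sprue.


Sprue:Runner:Ingate = 1 : 5.1/5.8 : 14.2/5.8 = 1:0.88:2.45

1:0.88:2.45


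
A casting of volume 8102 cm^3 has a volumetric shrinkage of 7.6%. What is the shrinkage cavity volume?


Formula: V_shrink = V_casting * shrinkage_pct / 100
V_shrink = 8102 cm^3 * 7.6 / 100 = 615.7520 cm^3

Answer: 615.7520 cm^3


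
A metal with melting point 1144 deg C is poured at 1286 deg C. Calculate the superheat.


Formula: Superheat = T_pour - T_melt
Superheat = 1286 - 1144 = 142 deg C

142 deg C


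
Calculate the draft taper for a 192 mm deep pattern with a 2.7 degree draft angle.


Formula: taper = depth * tan(draft_angle)
tan(2.7 deg) = 0.0471588
taper = 192 mm * 0.0471588 = 9.0545 mm

Answer: 9.0545 mm


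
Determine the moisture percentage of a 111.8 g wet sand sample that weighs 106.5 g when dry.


Formula: MC = (W_wet - W_dry) / W_wet * 100
Water mass = 111.8 - 106.5 = 5.3 g
MC = 5.3 / 111.8 * 100 = 4.7406%

Final answer: 4.7406%


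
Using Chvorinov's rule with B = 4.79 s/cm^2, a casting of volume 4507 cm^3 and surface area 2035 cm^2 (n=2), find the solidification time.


Formula: t_s = B * (V/A)^n  (Chvorinov's rule, n=2)
Modulus M = V/A = 4507/2035 = 2.214742 cm
M^2 = 2.214742^2 = 4.905082 cm^2
t_s = 4.79 * 4.905082 = 23.4953 s

Final answer: 23.4953 s


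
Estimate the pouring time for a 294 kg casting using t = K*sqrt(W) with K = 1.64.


Formula: t = K * sqrt(W)
sqrt(W) = sqrt(294) = 17.14643
t = 1.64 * 17.14643 = 28.1201 s

Answer: 28.1201 s


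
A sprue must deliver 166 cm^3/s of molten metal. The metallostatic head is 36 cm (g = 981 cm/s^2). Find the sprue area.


Formula: v = sqrt(2*g*h), A = Q/v
Velocity: v = sqrt(2 * 981 * 36) = sqrt(70632) = 265.7668 cm/s
Sprue area: A = Q / v = 166 / 265.7668 = 0.6246 cm^2


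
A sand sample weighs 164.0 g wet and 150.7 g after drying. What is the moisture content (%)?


Formula: MC = (W_wet - W_dry) / W_wet * 100
Water mass = 164.0 - 150.7 = 13.3 g
MC = 13.3 / 164.0 * 100 = 8.1098%

Answer: 8.1098%


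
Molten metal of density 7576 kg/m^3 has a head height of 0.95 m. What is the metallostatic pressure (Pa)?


Formula: P = rho * g * h
rho * g = 7576 * 9.81 = 74320.56 N/m^3
P = 74320.56 * 0.95 = 70604.5320 Pa


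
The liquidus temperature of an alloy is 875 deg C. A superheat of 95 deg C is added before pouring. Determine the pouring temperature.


Formula: T_pour = T_melt + Superheat
T_pour = 875 + 95 = 970 deg C


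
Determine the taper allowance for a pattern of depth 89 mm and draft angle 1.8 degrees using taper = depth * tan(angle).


Formula: taper = depth * tan(draft_angle)
tan(1.8 deg) = 0.0314263
taper = 89 mm * 0.0314263 = 2.7969 mm

Final answer: 2.7969 mm


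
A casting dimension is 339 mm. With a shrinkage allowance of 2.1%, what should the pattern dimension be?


Formula: L_pattern = L_casting * (1 + shrinkage_rate/100)
Shrinkage factor = 1 + 2.1/100 = 1.021
L_pattern = 339 mm * 1.021 = 346.1190 mm

346.1190 mm


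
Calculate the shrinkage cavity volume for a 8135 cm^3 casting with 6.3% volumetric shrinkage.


Formula: V_shrink = V_casting * shrinkage_pct / 100
V_shrink = 8135 cm^3 * 6.3 / 100 = 512.5050 cm^3

Final answer: 512.5050 cm^3


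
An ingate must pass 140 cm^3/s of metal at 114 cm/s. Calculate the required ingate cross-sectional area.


Formula: A_ingate = Q / v  (continuity equation)
A = 140 cm^3/s / 114 cm/s = 1.2281 cm^2

1.2281 cm^2


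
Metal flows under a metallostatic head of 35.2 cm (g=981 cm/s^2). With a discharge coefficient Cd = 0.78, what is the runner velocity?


Formula: v = Cd * sqrt(2 * g * h)  (Torricelli with discharge coefficient)
2*g*h = 2 * 981 * 35.2 = 69062.4 cm^2/s^2
sqrt(69062.4) = 262.79726 cm/s
v = 0.78 * 262.79726 = 204.9819 cm/s

Answer: 204.9819 cm/s


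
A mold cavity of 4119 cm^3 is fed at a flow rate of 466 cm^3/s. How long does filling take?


Formula: t_fill = V_mold / Q_flow
t = 4119 cm^3 / 466 cm^3/s = 8.8391 s

Answer: 8.8391 s


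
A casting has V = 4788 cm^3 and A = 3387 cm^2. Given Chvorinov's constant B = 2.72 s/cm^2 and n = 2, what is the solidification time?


Formula: t_s = B * (V/A)^n  (Chvorinov's rule, n=2)
Modulus M = V/A = 4788/3387 = 1.413640 cm
M^2 = 1.413640^2 = 1.998378 cm^2
t_s = 2.72 * 1.998378 = 5.4356 s

Answer: 5.4356 s


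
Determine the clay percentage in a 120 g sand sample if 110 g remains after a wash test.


Formula: Clay% = (W_total - W_washed) / W_total * 100
Clay mass = 120 - 110 = 10 g
Clay% = 10 / 120 * 100 = 8.3333%


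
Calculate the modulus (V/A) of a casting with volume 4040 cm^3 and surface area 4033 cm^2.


Formula: Casting Modulus M = V / A
M = 4040 cm^3 / 4033 cm^2 = 1.0017 cm

Answer: 1.0017 cm


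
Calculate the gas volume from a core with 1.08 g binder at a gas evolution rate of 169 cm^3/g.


Formula: V_gas = W_binder * gas_evolution_rate
V = 1.08 g * 169 cm^3/g = 182.5200 cm^3

Final answer: 182.5200 cm^3


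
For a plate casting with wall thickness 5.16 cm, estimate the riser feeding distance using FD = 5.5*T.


Formula: FD = 5.5 * T  (riser feeding-distance rule)
FD = 5.5 * 5.16 cm = 28.3800 cm

Final answer: 28.3800 cm


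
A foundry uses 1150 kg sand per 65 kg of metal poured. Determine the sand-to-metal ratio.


Formula: Sand-to-Metal Ratio = W_sand / W_metal
Ratio = 1150 kg / 65 kg = 17.6923

Final answer: 17.6923


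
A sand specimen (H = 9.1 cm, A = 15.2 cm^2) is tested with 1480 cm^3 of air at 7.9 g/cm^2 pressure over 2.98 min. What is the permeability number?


Formula: Permeability Number P = (V * H) / (p * A * t)
Numerator: V * H = 1480 * 9.1 = 13468.0
Denominator: p * A * t = 7.9 * 15.2 * 2.98 = 357.8384
P = 13468.0 / 357.8384 = 37.6371

Final answer: 37.6371


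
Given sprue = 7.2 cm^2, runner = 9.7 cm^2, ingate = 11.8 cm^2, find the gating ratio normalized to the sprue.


Sprue:Runner:Ingate = 1 : 9.7/7.2 : 11.8/7.2 = 1:1.35:1.64

1:1.35:1.64


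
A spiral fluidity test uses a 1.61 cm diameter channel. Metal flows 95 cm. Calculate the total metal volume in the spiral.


Formula: V = pi * (d/2)^2 * L  (cylinder volume)
Radius = 1.61/2 = 0.805 cm
V = pi * 0.805^2 * 95 = 193.4039 cm^3

193.4039 cm^3


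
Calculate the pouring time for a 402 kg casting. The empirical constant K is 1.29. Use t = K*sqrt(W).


Formula: t = K * sqrt(W)
sqrt(W) = sqrt(402) = 20.04994
t = 1.29 * 20.04994 = 25.8644 s

Answer: 25.8644 s


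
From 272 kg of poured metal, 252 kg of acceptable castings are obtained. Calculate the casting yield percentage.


Formula: Casting Yield = (W_good / W_total) * 100
Yield = (252 kg / 272 kg) * 100 = 92.6471%

Answer: 92.6471%


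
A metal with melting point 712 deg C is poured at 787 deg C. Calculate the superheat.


Formula: Superheat = T_pour - T_melt
Superheat = 787 - 712 = 75 deg C

Answer: 75 deg C


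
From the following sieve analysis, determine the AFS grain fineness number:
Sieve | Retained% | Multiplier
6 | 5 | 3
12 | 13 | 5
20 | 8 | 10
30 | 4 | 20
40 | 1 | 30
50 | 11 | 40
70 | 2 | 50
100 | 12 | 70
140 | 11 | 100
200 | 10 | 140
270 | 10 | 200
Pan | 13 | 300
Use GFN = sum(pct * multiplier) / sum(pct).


Formula: GFN = sum(pct * multiplier) / sum(pct)
sum(pct * multiplier) = 10050
sum(pct) = 100
GFN = 10050 / 100 = 100.50


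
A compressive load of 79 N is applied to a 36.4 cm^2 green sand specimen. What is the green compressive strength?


Formula: Compressive Strength = Force / Area
Strength = 79 N / 36.4 cm^2 = 2.1703 N/cm^2

Final answer: 2.1703 N/cm^2


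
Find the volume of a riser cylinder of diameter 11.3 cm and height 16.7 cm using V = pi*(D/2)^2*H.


Formula: V = pi * (D/2)^2 * H  (cylinder volume)
Radius = D/2 = 11.3/2 = 5.65 cm
V = pi * 5.65^2 * 16.7 = 1674.8011 cm^3

1674.8011 cm^3


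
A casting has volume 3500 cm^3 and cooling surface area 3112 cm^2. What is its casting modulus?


Formula: Casting Modulus M = V / A
M = 3500 cm^3 / 3112 cm^2 = 1.1247 cm

1.1247 cm


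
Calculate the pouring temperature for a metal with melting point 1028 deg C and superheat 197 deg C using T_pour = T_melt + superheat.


Formula: T_pour = T_melt + Superheat
T_pour = 1028 + 197 = 1225 deg C

Answer: 1225 deg C


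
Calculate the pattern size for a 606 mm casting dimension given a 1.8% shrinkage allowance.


Formula: L_pattern = L_casting * (1 + shrinkage_rate/100)
Shrinkage factor = 1 + 1.8/100 = 1.018
L_pattern = 606 mm * 1.018 = 616.9080 mm

Final answer: 616.9080 mm


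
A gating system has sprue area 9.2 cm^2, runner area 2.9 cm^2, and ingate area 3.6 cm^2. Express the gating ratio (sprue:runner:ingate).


Sprue:Runner:Ingate = 1 : 2.9/9.2 : 3.6/9.2 = 1:0.32:0.39

Final answer: 1:0.32:0.39


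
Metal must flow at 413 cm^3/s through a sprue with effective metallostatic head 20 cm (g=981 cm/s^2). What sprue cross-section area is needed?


Formula: v = sqrt(2*g*h), A = Q/v
Velocity: v = sqrt(2 * 981 * 20) = sqrt(39240) = 198.0909 cm/s
Sprue area: A = Q / v = 413 / 198.0909 = 2.0849 cm^2


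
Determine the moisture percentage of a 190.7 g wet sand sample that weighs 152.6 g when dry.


Formula: MC = (W_wet - W_dry) / W_wet * 100
Water mass = 190.7 - 152.6 = 38.1 g
MC = 38.1 / 190.7 * 100 = 19.9790%


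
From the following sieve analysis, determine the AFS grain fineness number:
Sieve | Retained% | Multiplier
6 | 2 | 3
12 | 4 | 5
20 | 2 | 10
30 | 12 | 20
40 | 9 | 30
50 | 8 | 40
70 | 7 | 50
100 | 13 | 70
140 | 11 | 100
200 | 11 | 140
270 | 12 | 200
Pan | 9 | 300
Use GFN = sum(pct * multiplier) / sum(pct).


Formula: GFN = sum(pct * multiplier) / sum(pct)
sum(pct * multiplier) = 9876
sum(pct) = 100
GFN = 9876 / 100 = 98.76


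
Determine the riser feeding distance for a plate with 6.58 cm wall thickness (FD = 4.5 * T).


Formula: FD = 4.5 * T  (riser feeding-distance rule)
FD = 4.5 * 6.58 cm = 29.6100 cm

Final answer: 29.6100 cm


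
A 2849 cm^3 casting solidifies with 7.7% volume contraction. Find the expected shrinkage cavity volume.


Formula: V_shrink = V_casting * shrinkage_pct / 100
V_shrink = 2849 cm^3 * 7.7 / 100 = 219.3730 cm^3


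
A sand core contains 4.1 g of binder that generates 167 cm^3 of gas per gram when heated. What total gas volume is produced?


Formula: V_gas = W_binder * gas_evolution_rate
V = 4.1 g * 167 cm^3/g = 684.7000 cm^3


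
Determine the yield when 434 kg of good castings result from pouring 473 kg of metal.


Formula: Casting Yield = (W_good / W_total) * 100
Yield = (434 kg / 473 kg) * 100 = 91.7548%

Final answer: 91.7548%


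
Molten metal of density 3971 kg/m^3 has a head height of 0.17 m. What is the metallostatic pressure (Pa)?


Formula: P = rho * g * h
rho * g = 3971 * 9.81 = 38955.51 N/m^3
P = 38955.51 * 0.17 = 6622.4367 Pa

Final answer: 6622.4367 Pa


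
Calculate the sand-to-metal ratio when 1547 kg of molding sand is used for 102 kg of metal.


Formula: Sand-to-Metal Ratio = W_sand / W_metal
Ratio = 1547 kg / 102 kg = 15.1667
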